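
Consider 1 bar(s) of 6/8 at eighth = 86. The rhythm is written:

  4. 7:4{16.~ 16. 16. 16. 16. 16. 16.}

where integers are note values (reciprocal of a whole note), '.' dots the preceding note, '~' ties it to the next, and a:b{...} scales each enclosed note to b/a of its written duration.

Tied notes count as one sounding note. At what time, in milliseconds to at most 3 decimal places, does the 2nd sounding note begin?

note 2 onset = 3b = 2093.023ms

1. 0.0ms @ 0 + 2093.023ms (3)
2. 2093.023ms @ 3 + 598.007ms (6/7)
3. 2691.03ms @ 27/7 + 299.003ms (3/7)
4. 2990.033ms @ 30/7 + 299.003ms (3/7)
5. 3289.037ms @ 33/7 + 299.003ms (3/7)
6. 3588.04ms @ 36/7 + 299.003ms (3/7)
7. 3887.043ms @ 39/7 + 299.003ms (3/7)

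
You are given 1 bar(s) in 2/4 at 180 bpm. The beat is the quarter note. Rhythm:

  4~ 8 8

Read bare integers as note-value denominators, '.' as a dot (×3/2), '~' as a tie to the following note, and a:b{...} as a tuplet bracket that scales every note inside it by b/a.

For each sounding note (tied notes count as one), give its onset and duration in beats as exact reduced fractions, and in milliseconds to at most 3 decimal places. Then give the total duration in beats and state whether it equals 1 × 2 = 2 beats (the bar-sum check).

1) 0.0ms=0b +500.0ms=3/2b
2) 500.0ms=3/2b +166.667ms=1/2b
Σ=2b of 2 (180bpm 2/4) — PASS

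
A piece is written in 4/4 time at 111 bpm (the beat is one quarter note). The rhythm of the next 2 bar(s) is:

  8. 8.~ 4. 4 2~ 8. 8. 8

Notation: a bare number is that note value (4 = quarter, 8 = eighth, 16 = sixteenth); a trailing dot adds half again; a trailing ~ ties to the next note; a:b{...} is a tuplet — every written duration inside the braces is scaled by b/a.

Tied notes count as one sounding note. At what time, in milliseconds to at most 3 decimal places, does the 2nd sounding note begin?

1. 0.0ms @ 0 + 405.405ms (3/4)
2. 405.405ms @ 3/4 + 1216.216ms (9/4)
3. 1621.622ms @ 3 + 540.541ms (1)
4. 2162.162ms @ 4 + 1486.486ms (11/4)
5. 3648.649ms @ 27/4 + 405.405ms (3/4)
6. 4054.054ms @ 15/2 + 270.27ms (1/2)

note 2 onset = 3/4b = 405.405ms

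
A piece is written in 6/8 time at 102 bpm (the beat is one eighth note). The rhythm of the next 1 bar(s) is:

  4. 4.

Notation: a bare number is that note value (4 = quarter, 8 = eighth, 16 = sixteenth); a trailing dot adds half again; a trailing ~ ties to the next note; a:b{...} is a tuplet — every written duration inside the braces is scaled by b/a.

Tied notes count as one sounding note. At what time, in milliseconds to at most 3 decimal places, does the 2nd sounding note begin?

1. 0.0ms @ 0 + 1764.706ms (3)
2. 1764.706ms @ 3 + 1764.706ms (3)

note 2 onset = 3b = 1764.706ms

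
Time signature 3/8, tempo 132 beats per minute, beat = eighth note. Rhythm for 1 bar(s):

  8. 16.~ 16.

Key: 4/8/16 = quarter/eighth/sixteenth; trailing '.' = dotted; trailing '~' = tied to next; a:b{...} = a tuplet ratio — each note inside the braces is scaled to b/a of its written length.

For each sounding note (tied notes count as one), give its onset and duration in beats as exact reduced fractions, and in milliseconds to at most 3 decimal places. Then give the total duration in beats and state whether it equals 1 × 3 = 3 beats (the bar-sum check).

1) 0.0ms=0b +681.818ms=3/2b
2) 681.818ms=3/2b +681.818ms=3/2b
Σ=3b of 3 (132bpm 3/8) — PASS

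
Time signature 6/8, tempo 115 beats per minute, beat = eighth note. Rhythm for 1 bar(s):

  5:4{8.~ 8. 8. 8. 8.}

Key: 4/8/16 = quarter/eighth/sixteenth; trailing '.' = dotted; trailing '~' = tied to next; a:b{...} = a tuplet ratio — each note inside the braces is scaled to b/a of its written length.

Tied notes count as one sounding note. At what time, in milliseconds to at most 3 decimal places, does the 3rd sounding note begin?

1. 0.0ms @ 0 + 1252.174ms (12/5)
2. 1252.174ms @ 12/5 + 626.087ms (6/5)
3. 1878.261ms @ 18/5 + 626.087ms (6/5)
4. 2504.348ms @ 24/5 + 626.087ms (6/5)

note 3 onset = 18/5b = 1878.261ms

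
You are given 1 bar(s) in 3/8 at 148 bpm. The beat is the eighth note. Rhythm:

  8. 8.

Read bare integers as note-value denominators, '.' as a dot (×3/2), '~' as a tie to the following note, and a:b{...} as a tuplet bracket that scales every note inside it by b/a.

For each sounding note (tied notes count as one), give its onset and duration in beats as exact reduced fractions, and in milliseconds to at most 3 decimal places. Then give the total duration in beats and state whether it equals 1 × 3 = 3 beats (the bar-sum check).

1) 0.0ms=0b +608.108ms=3/2b
2) 608.108ms=3/2b +608.108ms=3/2b
Σ=3b of 3 (148bpm 3/8) — PASS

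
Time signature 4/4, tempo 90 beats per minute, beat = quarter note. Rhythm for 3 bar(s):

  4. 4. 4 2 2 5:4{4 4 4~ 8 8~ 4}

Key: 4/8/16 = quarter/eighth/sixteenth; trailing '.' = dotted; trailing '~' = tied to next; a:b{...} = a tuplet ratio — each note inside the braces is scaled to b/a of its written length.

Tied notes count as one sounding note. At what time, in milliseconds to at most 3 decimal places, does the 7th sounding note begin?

1. 0.0ms @ 0 + 1000.0ms (3/2)
2. 1000.0ms @ 3/2 + 1000.0ms (3/2)
3. 2000.0ms @ 3 + 666.667ms (1)
4. 2666.667ms @ 4 + 1333.333ms (2)
5. 4000.0ms @ 6 + 1333.333ms (2)
6. 5333.333ms @ 8 + 533.333ms (4/5)
7. 5866.667ms @ 44/5 + 533.333ms (4/5)
8. 6400.0ms @ 48/5 + 800.0ms (6/5)
9. 7200.0ms @ 54/5 + 800.0ms (6/5)

note 7 onset = 44/5b = 5866.667ms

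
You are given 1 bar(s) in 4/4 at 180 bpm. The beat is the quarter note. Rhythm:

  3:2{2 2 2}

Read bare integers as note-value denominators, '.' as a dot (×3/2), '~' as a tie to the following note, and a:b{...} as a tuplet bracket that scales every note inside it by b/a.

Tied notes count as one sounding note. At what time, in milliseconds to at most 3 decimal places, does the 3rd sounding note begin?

note 3 onset = 8/3b = 888.889ms

1. 0.0ms @ 0 + 444.444ms (4/3)
2. 444.444ms @ 4/3 + 444.444ms (4/3)
3. 888.889ms @ 8/3 + 444.444ms (4/3)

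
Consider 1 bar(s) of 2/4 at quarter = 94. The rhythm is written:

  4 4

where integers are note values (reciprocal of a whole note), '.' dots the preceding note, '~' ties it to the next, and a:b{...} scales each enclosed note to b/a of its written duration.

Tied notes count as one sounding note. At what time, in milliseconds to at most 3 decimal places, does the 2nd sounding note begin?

note 2 onset = 1b = 638.298ms

1. 0.0ms @ 0 + 638.298ms (1)
2. 638.298ms @ 1 + 638.298ms (1)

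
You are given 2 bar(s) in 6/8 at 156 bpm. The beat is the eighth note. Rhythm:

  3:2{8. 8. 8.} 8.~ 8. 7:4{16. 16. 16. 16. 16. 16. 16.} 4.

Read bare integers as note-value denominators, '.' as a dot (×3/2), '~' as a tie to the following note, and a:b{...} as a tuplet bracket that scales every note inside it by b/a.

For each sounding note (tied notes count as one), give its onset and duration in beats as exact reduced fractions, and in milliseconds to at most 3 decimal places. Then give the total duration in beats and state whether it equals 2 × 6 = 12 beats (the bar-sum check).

1) 0.0ms=0b +384.615ms=1b
2) 384.615ms=1b +384.615ms=1b
3) 769.231ms=2b +384.615ms=1b
4) 1153.846ms=3b +1153.846ms=3b
5) 2307.692ms=6b +164.835ms=3/7b
6) 2472.527ms=45/7b +164.835ms=3/7b
7) 2637.363ms=48/7b +164.835ms=3/7b
8) 2802.198ms=51/7b +164.835ms=3/7b
9) 2967.033ms=54/7b +164.835ms=3/7b
10) 3131.868ms=57/7b +164.835ms=3/7b
11) 3296.703ms=60/7b +164.835ms=3/7b
12) 3461.538ms=9b +1153.846ms=3b
Σ=12b of 12 (156bpm 6/8) — PASS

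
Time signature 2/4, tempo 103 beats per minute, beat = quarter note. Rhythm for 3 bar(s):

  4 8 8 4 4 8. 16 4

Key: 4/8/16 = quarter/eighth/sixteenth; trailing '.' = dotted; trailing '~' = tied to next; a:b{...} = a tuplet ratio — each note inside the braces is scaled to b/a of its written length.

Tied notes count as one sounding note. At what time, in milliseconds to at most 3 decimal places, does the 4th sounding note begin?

1. 0.0ms @ 0 + 582.524ms (1)
2. 582.524ms @ 1 + 291.262ms (1/2)
3. 873.786ms @ 3/2 + 291.262ms (1/2)
4. 1165.049ms @ 2 + 582.524ms (1)
5. 1747.573ms @ 3 + 582.524ms (1)
6. 2330.097ms @ 4 + 436.893ms (3/4)
7. 2766.99ms @ 19/4 + 145.631ms (1/4)
8. 2912.621ms @ 5 + 582.524ms (1)

note 4 onset = 2b = 1165.049ms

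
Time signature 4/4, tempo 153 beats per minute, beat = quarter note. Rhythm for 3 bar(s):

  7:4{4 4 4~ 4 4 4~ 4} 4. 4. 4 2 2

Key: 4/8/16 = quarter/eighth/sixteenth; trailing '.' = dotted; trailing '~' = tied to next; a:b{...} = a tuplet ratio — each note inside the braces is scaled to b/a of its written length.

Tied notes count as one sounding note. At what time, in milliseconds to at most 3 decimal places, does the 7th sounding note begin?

1. 0.0ms @ 0 + 224.09ms (4/7)
2. 224.09ms @ 4/7 + 224.09ms (4/7)
3. 448.179ms @ 8/7 + 448.179ms (8/7)
4. 896.359ms @ 16/7 + 224.09ms (4/7)
5. 1120.448ms @ 20/7 + 448.179ms (8/7)
6. 1568.627ms @ 4 + 588.235ms (3/2)
7. 2156.863ms @ 11/2 + 588.235ms (3/2)
8. 2745.098ms @ 7 + 392.157ms (1)
9. 3137.255ms @ 8 + 784.314ms (2)
10. 3921.569ms @ 10 + 784.314ms (2)

note 7 onset = 11/2b = 2156.863ms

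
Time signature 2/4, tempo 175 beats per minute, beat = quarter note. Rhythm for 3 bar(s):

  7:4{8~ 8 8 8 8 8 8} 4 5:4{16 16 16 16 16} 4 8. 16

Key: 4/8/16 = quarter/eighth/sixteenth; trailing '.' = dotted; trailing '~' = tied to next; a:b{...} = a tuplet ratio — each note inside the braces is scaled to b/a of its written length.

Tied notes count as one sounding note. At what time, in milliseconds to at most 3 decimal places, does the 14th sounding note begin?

note 14 onset = 5b = 1714.286ms

1. 0.0ms @ 0 + 195.918ms (4/7)
2. 195.918ms @ 4/7 + 97.959ms (2/7)
3. 293.878ms @ 6/7 + 97.959ms (2/7)
4. 391.837ms @ 8/7 + 97.959ms (2/7)
5. 489.796ms @ 10/7 + 97.959ms (2/7)
6. 587.755ms @ 12/7 + 97.959ms (2/7)
7. 685.714ms @ 2 + 342.857ms (1)
8. 1028.571ms @ 3 + 68.571ms (1/5)
9. 1097.143ms @ 16/5 + 68.571ms (1/5)
10. 1165.714ms @ 17/5 + 68.571ms (1/5)
11. 1234.286ms @ 18/5 + 68.571ms (1/5)
12. 1302.857ms @ 19/5 + 68.571ms (1/5)
13. 1371.429ms @ 4 + 342.857ms (1)
14. 1714.286ms @ 5 + 257.143ms (3/4)
15. 1971.429ms @ 23/4 + 85.714ms (1/4)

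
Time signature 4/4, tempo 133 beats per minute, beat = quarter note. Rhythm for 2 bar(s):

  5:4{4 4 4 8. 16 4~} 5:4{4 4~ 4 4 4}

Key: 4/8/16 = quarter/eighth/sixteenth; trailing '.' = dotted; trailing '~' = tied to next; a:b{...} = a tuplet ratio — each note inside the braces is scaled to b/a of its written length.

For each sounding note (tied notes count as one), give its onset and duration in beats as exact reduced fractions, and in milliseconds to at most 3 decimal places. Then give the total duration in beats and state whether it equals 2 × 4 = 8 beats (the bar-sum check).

1) 0.0ms=0b +360.902ms=4/5b
2) 360.902ms=4/5b +360.902ms=4/5b
3) 721.805ms=8/5b +360.902ms=4/5b
4) 1082.707ms=12/5b +270.677ms=3/5b
5) 1353.383ms=3b +90.226ms=1/5b
6) 1443.609ms=16/5b +721.805ms=8/5b
7) 2165.414ms=24/5b +721.805ms=8/5b
8) 2887.218ms=32/5b +360.902ms=4/5b
9) 3248.12ms=36/5b +360.902ms=4/5b
Σ=8b of 8 (133bpm 4/4) — PASS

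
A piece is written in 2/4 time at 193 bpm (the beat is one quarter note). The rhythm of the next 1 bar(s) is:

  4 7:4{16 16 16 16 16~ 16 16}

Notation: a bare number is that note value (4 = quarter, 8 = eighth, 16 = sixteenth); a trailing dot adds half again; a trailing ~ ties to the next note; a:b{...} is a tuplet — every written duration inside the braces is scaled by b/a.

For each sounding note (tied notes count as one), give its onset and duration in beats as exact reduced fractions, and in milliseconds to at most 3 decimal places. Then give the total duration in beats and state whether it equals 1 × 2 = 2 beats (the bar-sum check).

1) 0.0ms=0b +310.881ms=1b
2) 310.881ms=1b +44.412ms=1/7b
3) 355.292ms=8/7b +44.412ms=1/7b
4) 399.704ms=9/7b +44.412ms=1/7b
5) 444.115ms=10/7b +44.412ms=1/7b
6) 488.527ms=11/7b +88.823ms=2/7b
7) 577.35ms=13/7b +44.412ms=1/7b
Σ=2b of 2 (193bpm 2/4) — PASS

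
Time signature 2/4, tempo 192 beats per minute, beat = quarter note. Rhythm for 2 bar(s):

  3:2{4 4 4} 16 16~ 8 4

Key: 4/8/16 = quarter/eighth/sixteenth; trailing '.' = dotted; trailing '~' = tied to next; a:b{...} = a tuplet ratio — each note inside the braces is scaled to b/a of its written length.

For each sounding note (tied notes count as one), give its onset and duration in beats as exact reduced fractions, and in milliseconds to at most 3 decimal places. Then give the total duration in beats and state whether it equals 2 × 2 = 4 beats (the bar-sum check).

1) 0.0ms=0b +208.333ms=2/3b
2) 208.333ms=2/3b +208.333ms=2/3b
3) 416.667ms=4/3b +208.333ms=2/3b
4) 625.0ms=2b +78.125ms=1/4b
5) 703.125ms=9/4b +234.375ms=3/4b
6) 937.5ms=3b +312.5ms=1b
Σ=4b of 4 (192bpm 2/4) — PASS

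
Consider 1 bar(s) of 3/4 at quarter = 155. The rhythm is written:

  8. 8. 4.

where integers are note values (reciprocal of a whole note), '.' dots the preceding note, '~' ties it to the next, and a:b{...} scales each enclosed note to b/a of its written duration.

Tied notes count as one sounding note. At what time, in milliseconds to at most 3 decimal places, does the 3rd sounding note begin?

note 3 onset = 3/2b = 580.645ms

1. 0.0ms @ 0 + 290.323ms (3/4)
2. 290.323ms @ 3/4 + 290.323ms (3/4)
3. 580.645ms @ 3/2 + 580.645ms (3/2)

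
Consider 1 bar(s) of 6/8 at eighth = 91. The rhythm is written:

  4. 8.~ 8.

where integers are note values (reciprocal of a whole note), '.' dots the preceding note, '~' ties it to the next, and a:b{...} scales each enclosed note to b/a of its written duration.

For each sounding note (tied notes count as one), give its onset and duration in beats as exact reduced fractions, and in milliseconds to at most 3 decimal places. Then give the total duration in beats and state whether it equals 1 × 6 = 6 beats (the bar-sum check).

1) 0.0ms=0b +1978.022ms=3b
2) 1978.022ms=3b +1978.022ms=3b
Σ=6b of 6 (91bpm 6/8) — PASS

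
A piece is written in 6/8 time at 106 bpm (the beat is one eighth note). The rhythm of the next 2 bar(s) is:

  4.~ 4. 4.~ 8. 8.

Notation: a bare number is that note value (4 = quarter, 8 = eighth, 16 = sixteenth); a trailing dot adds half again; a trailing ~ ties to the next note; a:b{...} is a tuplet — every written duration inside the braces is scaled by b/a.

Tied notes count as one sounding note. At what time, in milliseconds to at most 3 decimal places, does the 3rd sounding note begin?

note 3 onset = 21/2b = 5943.396ms

1. 0.0ms @ 0 + 3396.226ms (6)
2. 3396.226ms @ 6 + 2547.17ms (9/2)
3. 5943.396ms @ 21/2 + 849.057ms (3/2)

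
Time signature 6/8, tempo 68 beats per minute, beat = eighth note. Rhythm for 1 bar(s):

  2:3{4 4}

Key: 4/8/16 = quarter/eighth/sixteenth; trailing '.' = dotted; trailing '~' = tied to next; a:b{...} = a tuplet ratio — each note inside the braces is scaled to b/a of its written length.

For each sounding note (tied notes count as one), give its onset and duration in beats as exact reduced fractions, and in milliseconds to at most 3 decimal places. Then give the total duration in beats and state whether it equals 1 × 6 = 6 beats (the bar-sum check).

1) 0.0ms=0b +2647.059ms=3b
2) 2647.059ms=3b +2647.059ms=3b
Σ=6b of 6 (68bpm 6/8) — PASS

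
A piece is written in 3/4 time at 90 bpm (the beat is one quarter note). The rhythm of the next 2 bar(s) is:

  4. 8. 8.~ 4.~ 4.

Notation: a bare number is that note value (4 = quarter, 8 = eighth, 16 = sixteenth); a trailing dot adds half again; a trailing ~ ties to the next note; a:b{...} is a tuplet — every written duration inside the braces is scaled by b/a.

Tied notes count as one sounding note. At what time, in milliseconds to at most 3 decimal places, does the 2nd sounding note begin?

1. 0.0ms @ 0 + 1000.0ms (3/2)
2. 1000.0ms @ 3/2 + 500.0ms (3/4)
3. 1500.0ms @ 9/4 + 2500.0ms (15/4)

note 2 onset = 3/2b = 1000.0ms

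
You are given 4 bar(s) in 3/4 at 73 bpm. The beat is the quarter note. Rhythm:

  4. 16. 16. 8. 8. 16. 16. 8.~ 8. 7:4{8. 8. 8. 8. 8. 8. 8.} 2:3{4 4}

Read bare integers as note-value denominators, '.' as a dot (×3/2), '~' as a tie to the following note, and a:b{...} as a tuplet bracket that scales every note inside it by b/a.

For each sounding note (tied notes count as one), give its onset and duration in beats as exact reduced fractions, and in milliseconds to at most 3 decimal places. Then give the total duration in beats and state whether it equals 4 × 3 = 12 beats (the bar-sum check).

1) 0.0ms=0b +1232.877ms=3/2b
2) 1232.877ms=3/2b +308.219ms=3/8b
3) 1541.096ms=15/8b +308.219ms=3/8b
4) 1849.315ms=9/4b +616.438ms=3/4b
5) 2465.753ms=3b +616.438ms=3/4b
6) 3082.192ms=15/4b +308.219ms=3/8b
7) 3390.411ms=33/8b +308.219ms=3/8b
8) 3698.63ms=9/2b +1232.877ms=3/2b
9) 4931.507ms=6b +352.25ms=3/7b
10) 5283.757ms=45/7b +352.25ms=3/7b
11) 5636.008ms=48/7b +352.25ms=3/7b
12) 5988.258ms=51/7b +352.25ms=3/7b
13) 6340.509ms=54/7b +352.25ms=3/7b
14) 6692.759ms=57/7b +352.25ms=3/7b
15) 7045.01ms=60/7b +352.25ms=3/7b
16) 7397.26ms=9b +1232.877ms=3/2b
17) 8630.137ms=21/2b +1232.877ms=3/2b
Σ=12b of 12 (73bpm 3/4) — PASS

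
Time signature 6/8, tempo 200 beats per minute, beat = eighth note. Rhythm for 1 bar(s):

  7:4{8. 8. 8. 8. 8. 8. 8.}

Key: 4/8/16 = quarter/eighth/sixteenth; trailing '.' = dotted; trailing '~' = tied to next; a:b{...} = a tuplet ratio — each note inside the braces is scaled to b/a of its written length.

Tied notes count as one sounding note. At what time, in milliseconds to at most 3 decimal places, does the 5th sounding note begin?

1. 0.0ms @ 0 + 257.143ms (6/7)
2. 257.143ms @ 6/7 + 257.143ms (6/7)
3. 514.286ms @ 12/7 + 257.143ms (6/7)
4. 771.429ms @ 18/7 + 257.143ms (6/7)
5. 1028.571ms @ 24/7 + 257.143ms (6/7)
6. 1285.714ms @ 30/7 + 257.143ms (6/7)
7. 1542.857ms @ 36/7 + 257.143ms (6/7)

note 5 onset = 24/7b = 1028.571ms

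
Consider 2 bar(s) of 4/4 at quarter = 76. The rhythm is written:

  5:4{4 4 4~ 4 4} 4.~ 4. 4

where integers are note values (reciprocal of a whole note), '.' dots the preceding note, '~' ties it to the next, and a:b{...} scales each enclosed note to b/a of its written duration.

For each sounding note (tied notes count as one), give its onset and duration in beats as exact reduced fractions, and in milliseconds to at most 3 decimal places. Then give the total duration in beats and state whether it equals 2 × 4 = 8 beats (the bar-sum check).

1) 0.0ms=0b +631.579ms=4/5b
2) 631.579ms=4/5b +631.579ms=4/5b
3) 1263.158ms=8/5b +1263.158ms=8/5b
4) 2526.316ms=16/5b +631.579ms=4/5b
5) 3157.895ms=4b +2368.421ms=3b
6) 5526.316ms=7b +789.474ms=1b
Σ=8b of 8 (76bpm 4/4) — PASS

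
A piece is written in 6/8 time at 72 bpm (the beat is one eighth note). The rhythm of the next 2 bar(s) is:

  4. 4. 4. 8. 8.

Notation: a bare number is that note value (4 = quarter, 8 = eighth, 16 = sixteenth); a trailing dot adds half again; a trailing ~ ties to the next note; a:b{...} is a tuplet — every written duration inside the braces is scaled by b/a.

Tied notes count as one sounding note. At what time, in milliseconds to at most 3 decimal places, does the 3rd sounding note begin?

1. 0.0ms @ 0 + 2500.0ms (3)
2. 2500.0ms @ 3 + 2500.0ms (3)
3. 5000.0ms @ 6 + 2500.0ms (3)
4. 7500.0ms @ 9 + 1250.0ms (3/2)
5. 8750.0ms @ 21/2 + 1250.0ms (3/2)

note 3 onset = 6b = 5000.0ms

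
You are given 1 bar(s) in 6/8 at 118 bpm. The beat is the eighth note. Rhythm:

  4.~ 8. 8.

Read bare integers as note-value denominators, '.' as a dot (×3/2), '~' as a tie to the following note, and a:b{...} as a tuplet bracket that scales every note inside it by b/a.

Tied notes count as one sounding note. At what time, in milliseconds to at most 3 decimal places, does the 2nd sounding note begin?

note 2 onset = 9/2b = 2288.136ms

1. 0.0ms @ 0 + 2288.136ms (9/2)
2. 2288.136ms @ 9/2 + 762.712ms (3/2)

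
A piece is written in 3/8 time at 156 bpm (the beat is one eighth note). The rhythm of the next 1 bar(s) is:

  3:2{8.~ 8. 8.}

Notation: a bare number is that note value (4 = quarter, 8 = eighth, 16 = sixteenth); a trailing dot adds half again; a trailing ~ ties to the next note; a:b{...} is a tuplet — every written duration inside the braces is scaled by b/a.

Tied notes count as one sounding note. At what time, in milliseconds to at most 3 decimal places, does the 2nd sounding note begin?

1. 0.0ms @ 0 + 769.231ms (2)
2. 769.231ms @ 2 + 384.615ms (1)

note 2 onset = 2b = 769.231ms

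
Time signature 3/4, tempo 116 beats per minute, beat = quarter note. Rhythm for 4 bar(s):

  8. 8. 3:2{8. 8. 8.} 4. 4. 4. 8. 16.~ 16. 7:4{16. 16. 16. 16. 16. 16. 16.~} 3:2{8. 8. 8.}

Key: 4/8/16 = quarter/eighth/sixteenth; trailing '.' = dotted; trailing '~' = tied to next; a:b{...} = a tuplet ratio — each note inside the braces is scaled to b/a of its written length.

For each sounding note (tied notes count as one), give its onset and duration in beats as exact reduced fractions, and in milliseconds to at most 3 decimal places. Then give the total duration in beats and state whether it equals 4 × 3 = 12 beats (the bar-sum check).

1) 0.0ms=0b +387.931ms=3/4b
2) 387.931ms=3/4b +387.931ms=3/4b
3) 775.862ms=3/2b +258.621ms=1/2b
4) 1034.483ms=2b +258.621ms=1/2b
5) 1293.103ms=5/2b +258.621ms=1/2b
6) 1551.724ms=3b +775.862ms=3/2b
7) 2327.586ms=9/2b +775.862ms=3/2b
8) 3103.448ms=6b +775.862ms=3/2b
9) 3879.31ms=15/2b +387.931ms=3/4b
10) 4267.241ms=33/4b +387.931ms=3/4b
11) 4655.172ms=9b +110.837ms=3/14b
12) 4766.01ms=129/14b +110.837ms=3/14b
13) 4876.847ms=66/7b +110.837ms=3/14b
14) 4987.685ms=135/14b +110.837ms=3/14b
15) 5098.522ms=69/7b +110.837ms=3/14b
16) 5209.36ms=141/14b +110.837ms=3/14b
17) 5320.197ms=72/7b +369.458ms=5/7b
18) 5689.655ms=11b +258.621ms=1/2b
19) 5948.276ms=23/2b +258.621ms=1/2b
Σ=12b of 12 (116bpm 3/4) — PASS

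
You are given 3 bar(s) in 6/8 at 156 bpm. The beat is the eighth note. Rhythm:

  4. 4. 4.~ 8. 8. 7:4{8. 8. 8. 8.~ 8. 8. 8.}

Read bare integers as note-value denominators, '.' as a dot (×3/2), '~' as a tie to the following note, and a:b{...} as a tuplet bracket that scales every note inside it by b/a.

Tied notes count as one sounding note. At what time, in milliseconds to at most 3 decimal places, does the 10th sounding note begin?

1. 0.0ms @ 0 + 1153.846ms (3)
2. 1153.846ms @ 3 + 1153.846ms (3)
3. 2307.692ms @ 6 + 1730.769ms (9/2)
4. 4038.462ms @ 21/2 + 576.923ms (3/2)
5. 4615.385ms @ 12 + 329.67ms (6/7)
6. 4945.055ms @ 90/7 + 329.67ms (6/7)
7. 5274.725ms @ 96/7 + 329.67ms (6/7)
8. 5604.396ms @ 102/7 + 659.341ms (12/7)
9. 6263.736ms @ 114/7 + 329.67ms (6/7)
10. 6593.407ms @ 120/7 + 329.67ms (6/7)

note 10 onset = 120/7b = 6593.407ms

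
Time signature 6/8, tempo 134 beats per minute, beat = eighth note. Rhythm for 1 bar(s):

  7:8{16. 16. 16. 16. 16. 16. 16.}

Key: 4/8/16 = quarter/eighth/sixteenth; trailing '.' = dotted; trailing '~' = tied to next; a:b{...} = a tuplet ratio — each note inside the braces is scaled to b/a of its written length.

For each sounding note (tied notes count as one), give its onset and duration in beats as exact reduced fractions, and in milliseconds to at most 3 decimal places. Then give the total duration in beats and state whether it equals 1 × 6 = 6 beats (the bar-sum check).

1) 0.0ms=0b +383.795ms=6/7b
2) 383.795ms=6/7b +383.795ms=6/7b
3) 767.591ms=12/7b +383.795ms=6/7b
4) 1151.386ms=18/7b +383.795ms=6/7b
5) 1535.181ms=24/7b +383.795ms=6/7b
6) 1918.977ms=30/7b +383.795ms=6/7b
7) 2302.772ms=36/7b +383.795ms=6/7b
Σ=6b of 6 (134bpm 6/8) — PASS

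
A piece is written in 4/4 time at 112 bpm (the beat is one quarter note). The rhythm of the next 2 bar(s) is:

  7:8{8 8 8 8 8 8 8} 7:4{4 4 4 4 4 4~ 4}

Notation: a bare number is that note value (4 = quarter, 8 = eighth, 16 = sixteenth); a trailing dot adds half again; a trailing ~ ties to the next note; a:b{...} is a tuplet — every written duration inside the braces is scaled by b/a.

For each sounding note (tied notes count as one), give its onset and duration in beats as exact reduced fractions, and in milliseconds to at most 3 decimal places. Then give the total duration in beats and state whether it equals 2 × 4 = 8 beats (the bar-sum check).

1) 0.0ms=0b +306.122ms=4/7b
2) 306.122ms=4/7b +306.122ms=4/7b
3) 612.245ms=8/7b +306.122ms=4/7b
4) 918.367ms=12/7b +306.122ms=4/7b
5) 1224.49ms=16/7b +306.122ms=4/7b
6) 1530.612ms=20/7b +306.122ms=4/7b
7) 1836.735ms=24/7b +306.122ms=4/7b
8) 2142.857ms=4b +306.122ms=4/7b
9) 2448.98ms=32/7b +306.122ms=4/7b
10) 2755.102ms=36/7b +306.122ms=4/7b
11) 3061.224ms=40/7b +306.122ms=4/7b
12) 3367.347ms=44/7b +306.122ms=4/7b
13) 3673.469ms=48/7b +612.245ms=8/7b
Σ=8b of 8 (112bpm 4/4) — PASS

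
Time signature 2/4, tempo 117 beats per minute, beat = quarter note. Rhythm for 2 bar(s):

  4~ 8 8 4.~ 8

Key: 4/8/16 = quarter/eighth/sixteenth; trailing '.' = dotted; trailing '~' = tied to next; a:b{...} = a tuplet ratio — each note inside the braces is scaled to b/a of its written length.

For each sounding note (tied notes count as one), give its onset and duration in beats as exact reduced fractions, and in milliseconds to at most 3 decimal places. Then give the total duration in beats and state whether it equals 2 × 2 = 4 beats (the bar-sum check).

1) 0.0ms=0b +769.231ms=3/2b
2) 769.231ms=3/2b +256.41ms=1/2b
3) 1025.641ms=2b +1025.641ms=2b
Σ=4b of 4 (117bpm 2/4) — PASS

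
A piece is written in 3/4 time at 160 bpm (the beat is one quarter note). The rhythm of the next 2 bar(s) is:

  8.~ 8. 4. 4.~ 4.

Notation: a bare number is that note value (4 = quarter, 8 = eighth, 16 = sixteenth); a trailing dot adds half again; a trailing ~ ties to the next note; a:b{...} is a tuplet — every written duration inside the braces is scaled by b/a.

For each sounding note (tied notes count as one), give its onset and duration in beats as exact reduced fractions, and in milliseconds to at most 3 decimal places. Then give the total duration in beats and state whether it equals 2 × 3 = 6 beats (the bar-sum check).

1) 0.0ms=0b +562.5ms=3/2b
2) 562.5ms=3/2b +562.5ms=3/2b
3) 1125.0ms=3b +1125.0ms=3b
Σ=6b of 6 (160bpm 3/4) — PASS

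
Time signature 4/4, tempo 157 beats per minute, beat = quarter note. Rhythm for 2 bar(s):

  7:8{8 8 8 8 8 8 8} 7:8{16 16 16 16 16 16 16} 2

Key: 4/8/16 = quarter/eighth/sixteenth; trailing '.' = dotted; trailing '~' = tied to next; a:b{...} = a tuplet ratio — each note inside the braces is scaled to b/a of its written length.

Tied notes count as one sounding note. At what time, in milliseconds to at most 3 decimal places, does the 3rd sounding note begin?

note 3 onset = 8/7b = 436.761ms

1. 0.0ms @ 0 + 218.38ms (4/7)
2. 218.38ms @ 4/7 + 218.38ms (4/7)
3. 436.761ms @ 8/7 + 218.38ms (4/7)
4. 655.141ms @ 12/7 + 218.38ms (4/7)
5. 873.521ms @ 16/7 + 218.38ms (4/7)
6. 1091.902ms @ 20/7 + 218.38ms (4/7)
7. 1310.282ms @ 24/7 + 218.38ms (4/7)
8. 1528.662ms @ 4 + 109.19ms (2/7)
9. 1637.853ms @ 30/7 + 109.19ms (2/7)
10. 1747.043ms @ 32/7 + 109.19ms (2/7)
11. 1856.233ms @ 34/7 + 109.19ms (2/7)
12. 1965.423ms @ 36/7 + 109.19ms (2/7)
13. 2074.613ms @ 38/7 + 109.19ms (2/7)
14. 2183.803ms @ 40/7 + 109.19ms (2/7)
15. 2292.994ms @ 6 + 764.331ms (2)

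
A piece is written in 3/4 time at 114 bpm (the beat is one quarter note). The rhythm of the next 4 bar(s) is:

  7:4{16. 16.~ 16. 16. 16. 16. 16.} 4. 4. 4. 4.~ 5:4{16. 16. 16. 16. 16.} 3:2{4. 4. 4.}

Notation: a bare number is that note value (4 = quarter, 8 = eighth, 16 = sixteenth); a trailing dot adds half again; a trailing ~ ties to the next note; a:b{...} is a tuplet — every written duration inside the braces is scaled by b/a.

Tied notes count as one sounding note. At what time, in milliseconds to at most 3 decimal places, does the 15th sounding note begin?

note 15 onset = 9b = 4736.842ms

1. 0.0ms @ 0 + 112.782ms (3/14)
2. 112.782ms @ 3/14 + 225.564ms (3/7)
3. 338.346ms @ 9/14 + 112.782ms (3/14)
4. 451.128ms @ 6/7 + 112.782ms (3/14)
5. 563.91ms @ 15/14 + 112.782ms (3/14)
6. 676.692ms @ 9/7 + 112.782ms (3/14)
7. 789.474ms @ 3/2 + 789.474ms (3/2)
8. 1578.947ms @ 3 + 789.474ms (3/2)
9. 2368.421ms @ 9/2 + 789.474ms (3/2)
10. 3157.895ms @ 6 + 947.368ms (9/5)
11. 4105.263ms @ 39/5 + 157.895ms (3/10)
12. 4263.158ms @ 81/10 + 157.895ms (3/10)
13. 4421.053ms @ 42/5 + 157.895ms (3/10)
14. 4578.947ms @ 87/10 + 157.895ms (3/10)
15. 4736.842ms @ 9 + 526.316ms (1)
16. 5263.158ms @ 10 + 526.316ms (1)
17. 5789.474ms @ 11 + 526.316ms (1)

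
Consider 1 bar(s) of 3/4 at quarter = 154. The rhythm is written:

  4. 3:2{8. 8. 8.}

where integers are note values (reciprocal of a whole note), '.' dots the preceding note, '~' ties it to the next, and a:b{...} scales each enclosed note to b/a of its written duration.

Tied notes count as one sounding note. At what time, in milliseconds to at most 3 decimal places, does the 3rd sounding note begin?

note 3 onset = 2b = 779.221ms

1. 0.0ms @ 0 + 584.416ms (3/2)
2. 584.416ms @ 3/2 + 194.805ms (1/2)
3. 779.221ms @ 2 + 194.805ms (1/2)
4. 974.026ms @ 5/2 + 194.805ms (1/2)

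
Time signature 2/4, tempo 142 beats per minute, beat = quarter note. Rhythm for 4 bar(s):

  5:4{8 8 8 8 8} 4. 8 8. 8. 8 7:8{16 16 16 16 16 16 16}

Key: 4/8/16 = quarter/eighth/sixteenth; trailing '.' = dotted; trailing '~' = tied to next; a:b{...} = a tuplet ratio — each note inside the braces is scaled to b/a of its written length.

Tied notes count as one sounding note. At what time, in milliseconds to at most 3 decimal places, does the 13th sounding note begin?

1. 0.0ms @ 0 + 169.014ms (2/5)
2. 169.014ms @ 2/5 + 169.014ms (2/5)
3. 338.028ms @ 4/5 + 169.014ms (2/5)
4. 507.042ms @ 6/5 + 169.014ms (2/5)
5. 676.056ms @ 8/5 + 169.014ms (2/5)
6. 845.07ms @ 2 + 633.803ms (3/2)
7. 1478.873ms @ 7/2 + 211.268ms (1/2)
8. 1690.141ms @ 4 + 316.901ms (3/4)
9. 2007.042ms @ 19/4 + 316.901ms (3/4)
10. 2323.944ms @ 11/2 + 211.268ms (1/2)
11. 2535.211ms @ 6 + 120.724ms (2/7)
12. 2655.936ms @ 44/7 + 120.724ms (2/7)
13. 2776.66ms @ 46/7 + 120.724ms (2/7)
14. 2897.384ms @ 48/7 + 120.724ms (2/7)
15. 3018.109ms @ 50/7 + 120.724ms (2/7)
16. 3138.833ms @ 52/7 + 120.724ms (2/7)
17. 3259.557ms @ 54/7 + 120.724ms (2/7)

note 13 onset = 46/7b = 2776.66ms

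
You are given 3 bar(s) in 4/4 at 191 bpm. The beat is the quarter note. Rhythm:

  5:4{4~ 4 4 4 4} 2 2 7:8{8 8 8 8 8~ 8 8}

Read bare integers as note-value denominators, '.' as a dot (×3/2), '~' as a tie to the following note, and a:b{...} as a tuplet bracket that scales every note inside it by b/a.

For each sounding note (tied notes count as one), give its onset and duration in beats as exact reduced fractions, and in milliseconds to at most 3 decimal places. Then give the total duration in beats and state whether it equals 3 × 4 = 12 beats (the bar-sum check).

1) 0.0ms=0b +502.618ms=8/5b
2) 502.618ms=8/5b +251.309ms=4/5b
3) 753.927ms=12/5b +251.309ms=4/5b
4) 1005.236ms=16/5b +251.309ms=4/5b
5) 1256.545ms=4b +628.272ms=2b
6) 1884.817ms=6b +628.272ms=2b
7) 2513.089ms=8b +179.506ms=4/7b
8) 2692.595ms=60/7b +179.506ms=4/7b
9) 2872.102ms=64/7b +179.506ms=4/7b
10) 3051.608ms=68/7b +179.506ms=4/7b
11) 3231.114ms=72/7b +359.013ms=8/7b
12) 3590.127ms=80/7b +179.506ms=4/7b
Σ=12b of 12 (191bpm 4/4) — PASS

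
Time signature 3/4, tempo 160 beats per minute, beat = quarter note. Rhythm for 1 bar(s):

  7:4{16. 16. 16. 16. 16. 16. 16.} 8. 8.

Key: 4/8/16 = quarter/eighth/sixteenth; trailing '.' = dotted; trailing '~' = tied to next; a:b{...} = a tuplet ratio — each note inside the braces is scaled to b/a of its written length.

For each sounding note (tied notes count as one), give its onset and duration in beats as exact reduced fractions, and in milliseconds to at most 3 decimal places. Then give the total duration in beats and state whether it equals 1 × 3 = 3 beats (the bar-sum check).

1) 0.0ms=0b +80.357ms=3/14b
2) 80.357ms=3/14b +80.357ms=3/14b
3) 160.714ms=3/7b +80.357ms=3/14b
4) 241.071ms=9/14b +80.357ms=3/14b
5) 321.429ms=6/7b +80.357ms=3/14b
6) 401.786ms=15/14b +80.357ms=3/14b
7) 482.143ms=9/7b +80.357ms=3/14b
8) 562.5ms=3/2b +281.25ms=3/4b
9) 843.75ms=9/4b +281.25ms=3/4b
Σ=3b of 3 (160bpm 3/4) — PASS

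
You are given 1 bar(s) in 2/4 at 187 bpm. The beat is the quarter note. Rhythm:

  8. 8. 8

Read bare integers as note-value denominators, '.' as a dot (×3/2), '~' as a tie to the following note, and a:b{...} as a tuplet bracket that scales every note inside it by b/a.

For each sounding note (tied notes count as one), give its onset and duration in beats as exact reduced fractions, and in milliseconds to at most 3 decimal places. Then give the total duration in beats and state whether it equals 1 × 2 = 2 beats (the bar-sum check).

1) 0.0ms=0b +240.642ms=3/4b
2) 240.642ms=3/4b +240.642ms=3/4b
3) 481.283ms=3/2b +160.428ms=1/2b
Σ=2b of 2 (187bpm 2/4) — PASS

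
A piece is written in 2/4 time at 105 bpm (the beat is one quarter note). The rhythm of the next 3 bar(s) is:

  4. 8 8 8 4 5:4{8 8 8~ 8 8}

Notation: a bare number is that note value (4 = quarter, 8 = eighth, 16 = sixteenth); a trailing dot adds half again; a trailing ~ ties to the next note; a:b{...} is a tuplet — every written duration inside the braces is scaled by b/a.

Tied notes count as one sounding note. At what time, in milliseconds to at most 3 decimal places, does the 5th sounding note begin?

note 5 onset = 3b = 1714.286ms

1. 0.0ms @ 0 + 857.143ms (3/2)
2. 857.143ms @ 3/2 + 285.714ms (1/2)
3. 1142.857ms @ 2 + 285.714ms (1/2)
4. 1428.571ms @ 5/2 + 285.714ms (1/2)
5. 1714.286ms @ 3 + 571.429ms (1)
6. 2285.714ms @ 4 + 228.571ms (2/5)
7. 2514.286ms @ 22/5 + 228.571ms (2/5)
8. 2742.857ms @ 24/5 + 457.143ms (4/5)
9. 3200.0ms @ 28/5 + 228.571ms (2/5)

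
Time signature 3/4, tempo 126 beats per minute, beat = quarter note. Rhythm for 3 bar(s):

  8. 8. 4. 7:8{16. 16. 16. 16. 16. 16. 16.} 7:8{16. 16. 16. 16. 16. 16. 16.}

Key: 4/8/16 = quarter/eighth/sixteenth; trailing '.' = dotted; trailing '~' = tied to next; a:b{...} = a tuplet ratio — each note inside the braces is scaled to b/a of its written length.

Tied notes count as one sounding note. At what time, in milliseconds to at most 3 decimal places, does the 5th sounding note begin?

1. 0.0ms @ 0 + 357.143ms (3/4)
2. 357.143ms @ 3/4 + 357.143ms (3/4)
3. 714.286ms @ 3/2 + 714.286ms (3/2)
4. 1428.571ms @ 3 + 204.082ms (3/7)
5. 1632.653ms @ 24/7 + 204.082ms (3/7)
6. 1836.735ms @ 27/7 + 204.082ms (3/7)
7. 2040.816ms @ 30/7 + 204.082ms (3/7)
8. 2244.898ms @ 33/7 + 204.082ms (3/7)
9. 2448.98ms @ 36/7 + 204.082ms (3/7)
10. 2653.061ms @ 39/7 + 204.082ms (3/7)
11. 2857.143ms @ 6 + 204.082ms (3/7)
12. 3061.224ms @ 45/7 + 204.082ms (3/7)
13. 3265.306ms @ 48/7 + 204.082ms (3/7)
14. 3469.388ms @ 51/7 + 204.082ms (3/7)
15. 3673.469ms @ 54/7 + 204.082ms (3/7)
16. 3877.551ms @ 57/7 + 204.082ms (3/7)
17. 4081.633ms @ 60/7 + 204.082ms (3/7)

note 5 onset = 24/7b = 1632.653ms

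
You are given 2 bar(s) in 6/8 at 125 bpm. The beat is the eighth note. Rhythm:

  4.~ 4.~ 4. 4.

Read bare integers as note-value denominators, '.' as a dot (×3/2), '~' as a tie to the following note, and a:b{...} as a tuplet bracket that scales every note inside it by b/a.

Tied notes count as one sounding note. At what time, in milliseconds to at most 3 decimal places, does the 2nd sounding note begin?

note 2 onset = 9b = 4320.0ms

1. 0.0ms @ 0 + 4320.0ms (9)
2. 4320.0ms @ 9 + 1440.0ms (3)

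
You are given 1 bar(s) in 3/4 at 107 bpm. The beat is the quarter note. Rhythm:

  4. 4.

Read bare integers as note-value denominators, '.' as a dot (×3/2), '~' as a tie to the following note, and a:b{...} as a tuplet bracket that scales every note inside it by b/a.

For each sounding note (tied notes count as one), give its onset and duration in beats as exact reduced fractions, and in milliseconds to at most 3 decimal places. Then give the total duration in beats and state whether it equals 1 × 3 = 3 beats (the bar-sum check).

1) 0.0ms=0b +841.121ms=3/2b
2) 841.121ms=3/2b +841.121ms=3/2b
Σ=3b of 3 (107bpm 3/4) — PASS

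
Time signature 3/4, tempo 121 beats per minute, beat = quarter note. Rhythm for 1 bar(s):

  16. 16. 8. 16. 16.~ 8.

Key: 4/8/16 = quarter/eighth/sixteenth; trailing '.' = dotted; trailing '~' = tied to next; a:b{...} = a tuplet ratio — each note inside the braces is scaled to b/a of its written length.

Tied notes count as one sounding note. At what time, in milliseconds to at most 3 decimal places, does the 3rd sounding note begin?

note 3 onset = 3/4b = 371.901ms

1. 0.0ms @ 0 + 185.95ms (3/8)
2. 185.95ms @ 3/8 + 185.95ms (3/8)
3. 371.901ms @ 3/4 + 371.901ms (3/4)
4. 743.802ms @ 3/2 + 185.95ms (3/8)
5. 929.752ms @ 15/8 + 557.851ms (9/8)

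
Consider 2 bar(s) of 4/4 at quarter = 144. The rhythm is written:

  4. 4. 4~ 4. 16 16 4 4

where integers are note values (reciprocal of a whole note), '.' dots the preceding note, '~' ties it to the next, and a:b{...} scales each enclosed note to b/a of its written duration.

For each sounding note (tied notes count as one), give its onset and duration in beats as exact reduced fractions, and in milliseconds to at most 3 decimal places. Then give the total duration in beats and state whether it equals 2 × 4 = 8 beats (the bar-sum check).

1) 0.0ms=0b +625.0ms=3/2b
2) 625.0ms=3/2b +625.0ms=3/2b
3) 1250.0ms=3b +1041.667ms=5/2b
4) 2291.667ms=11/2b +104.167ms=1/4b
5) 2395.833ms=23/4b +104.167ms=1/4b
6) 2500.0ms=6b +416.667ms=1b
7) 2916.667ms=7b +416.667ms=1b
Σ=8b of 8 (144bpm 4/4) — PASS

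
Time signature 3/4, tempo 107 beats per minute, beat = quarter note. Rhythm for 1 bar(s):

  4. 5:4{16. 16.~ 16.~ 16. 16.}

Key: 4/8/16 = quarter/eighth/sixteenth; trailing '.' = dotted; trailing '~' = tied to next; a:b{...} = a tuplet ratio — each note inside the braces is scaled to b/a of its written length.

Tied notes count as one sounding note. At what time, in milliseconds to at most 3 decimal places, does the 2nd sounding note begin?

note 2 onset = 3/2b = 841.121ms

1. 0.0ms @ 0 + 841.121ms (3/2)
2. 841.121ms @ 3/2 + 168.224ms (3/10)
3. 1009.346ms @ 9/5 + 504.673ms (9/10)
4. 1514.019ms @ 27/10 + 168.224ms (3/10)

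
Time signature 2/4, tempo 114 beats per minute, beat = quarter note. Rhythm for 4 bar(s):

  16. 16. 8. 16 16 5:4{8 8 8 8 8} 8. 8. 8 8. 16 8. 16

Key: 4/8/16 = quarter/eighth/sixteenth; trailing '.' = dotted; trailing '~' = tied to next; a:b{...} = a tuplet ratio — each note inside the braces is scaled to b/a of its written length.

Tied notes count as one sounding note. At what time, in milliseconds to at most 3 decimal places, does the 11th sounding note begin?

note 11 onset = 4b = 2105.263ms

1. 0.0ms @ 0 + 197.368ms (3/8)
2. 197.368ms @ 3/8 + 197.368ms (3/8)
3. 394.737ms @ 3/4 + 394.737ms (3/4)
4. 789.474ms @ 3/2 + 131.579ms (1/4)
5. 921.053ms @ 7/4 + 131.579ms (1/4)
6. 1052.632ms @ 2 + 210.526ms (2/5)
7. 1263.158ms @ 12/5 + 210.526ms (2/5)
8. 1473.684ms @ 14/5 + 210.526ms (2/5)
9. 1684.211ms @ 16/5 + 210.526ms (2/5)
10. 1894.737ms @ 18/5 + 210.526ms (2/5)
11. 2105.263ms @ 4 + 394.737ms (3/4)
12. 2500.0ms @ 19/4 + 394.737ms (3/4)
13. 2894.737ms @ 11/2 + 263.158ms (1/2)
14. 3157.895ms @ 6 + 394.737ms (3/4)
15. 3552.632ms @ 27/4 + 131.579ms (1/4)
16. 3684.211ms @ 7 + 394.737ms (3/4)
17. 4078.947ms @ 31/4 + 131.579ms (1/4)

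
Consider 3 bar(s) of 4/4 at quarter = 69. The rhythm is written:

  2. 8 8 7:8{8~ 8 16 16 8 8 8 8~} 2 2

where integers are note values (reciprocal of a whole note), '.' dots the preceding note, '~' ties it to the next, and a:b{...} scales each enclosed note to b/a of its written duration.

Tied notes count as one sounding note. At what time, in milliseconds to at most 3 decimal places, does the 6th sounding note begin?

note 6 onset = 38/7b = 4720.497ms

1. 0.0ms @ 0 + 2608.696ms (3)
2. 2608.696ms @ 3 + 434.783ms (1/2)
3. 3043.478ms @ 7/2 + 434.783ms (1/2)
4. 3478.261ms @ 4 + 993.789ms (8/7)
5. 4472.05ms @ 36/7 + 248.447ms (2/7)
6. 4720.497ms @ 38/7 + 248.447ms (2/7)
7. 4968.944ms @ 40/7 + 496.894ms (4/7)
8. 5465.839ms @ 44/7 + 496.894ms (4/7)
9. 5962.733ms @ 48/7 + 496.894ms (4/7)
10. 6459.627ms @ 52/7 + 2236.025ms (18/7)
11. 8695.652ms @ 10 + 1739.13ms (2)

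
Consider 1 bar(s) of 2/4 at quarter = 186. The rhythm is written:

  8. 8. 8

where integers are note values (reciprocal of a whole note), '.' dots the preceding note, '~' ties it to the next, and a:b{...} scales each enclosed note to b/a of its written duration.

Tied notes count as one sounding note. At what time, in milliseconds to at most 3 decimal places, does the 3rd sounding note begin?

note 3 onset = 3/2b = 483.871ms

1. 0.0ms @ 0 + 241.935ms (3/4)
2. 241.935ms @ 3/4 + 241.935ms (3/4)
3. 483.871ms @ 3/2 + 161.29ms (1/2)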